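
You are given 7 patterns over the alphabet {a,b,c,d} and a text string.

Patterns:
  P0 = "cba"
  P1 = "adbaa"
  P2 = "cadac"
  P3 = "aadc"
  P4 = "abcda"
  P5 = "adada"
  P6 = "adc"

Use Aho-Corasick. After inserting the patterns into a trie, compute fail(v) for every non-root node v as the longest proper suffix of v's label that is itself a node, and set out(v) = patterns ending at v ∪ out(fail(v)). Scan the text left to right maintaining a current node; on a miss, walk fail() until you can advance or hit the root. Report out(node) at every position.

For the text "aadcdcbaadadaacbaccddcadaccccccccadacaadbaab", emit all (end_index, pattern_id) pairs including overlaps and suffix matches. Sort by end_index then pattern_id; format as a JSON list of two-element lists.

Build:
Trie nodes:
  n0 'ε': a→4 c→1
  n1 'c': a→9 b→2
  n2 'cb': a→3
  n3 'cba': ·  ←P0
  n4 'a': a→13 b→16 d→5
  n5 'ad': a→20 b→6 c→23
  n6 'adb': a→7
  n7 'adba': a→8
  n8 'adbaa': ·  ←P1
  n9 'ca': d→10
  n10 'cad': a→11
  n11 'cada': c→12
  n12 'cadac': ·  ←P2
  n13 'aa': d→14
  n14 'aad': c→15
  n15 'aadc': ·  ←P3
  n16 'ab': c→17
  n17 'abc': d→18
  n18 'abcd': a→19
  n19 'abcda': ·  ←P4
  n20 'ada': d→21
  n21 'adad': a→22
  n22 'adada': ·  ←P5
  n23 'adc': ·  ←P6

Failure links (BFS by depth):
  n1('c'): parent n0 fail=0; on 'c' 0 → fail=0;  out ∅∪∅=∅
  n4('a'): parent n0 fail=0; on 'a' 0 → fail=0;  out ∅∪∅=∅
  n2('cb'): parent n1 fail=0; on 'b' 0 → fail=0;  out ∅∪∅=∅
  n5('ad'): parent n4 fail=0; on 'd' 0 → fail=0;  out ∅∪∅=∅
  n9('ca'): parent n1 fail=0; on 'a' 0 → fail=4;  out ∅∪∅=∅
  n13('aa'): parent n4 fail=0; on 'a' 0 → fail=4;  out ∅∪∅=∅
  n16('ab'): parent n4 fail=0; on 'b' 0 → fail=0;  out ∅∪∅=∅
  n3('cba'): parent n2 fail=0; on 'a' 0 → fail=4;  out {0}∪∅={0}
  n6('adb'): parent n5 fail=0; on 'b' 0 → fail=0;  out ∅∪∅=∅
  n10('cad'): parent n9 fail=4; on 'd' 4 → fail=5;  out ∅∪∅=∅
  n14('aad'): parent n13 fail=4; on 'd' 4 → fail=5;  out ∅∪∅=∅
  n17('abc'): parent n16 fail=0; on 'c' 0 → fail=1;  out ∅∪∅=∅
  n20('ada'): parent n5 fail=0; on 'a' 0 → fail=4;  out ∅∪∅=∅
  n23('adc'): parent n5 fail=0; on 'c' 0 → fail=1;  out {6}∪∅={6}
  n7('adba'): parent n6 fail=0; on 'a' 0 → fail=4;  out ∅∪∅=∅
  n11('cada'): parent n10 fail=5; on 'a' 5 → fail=20;  out ∅∪∅=∅
  n15('aadc'): parent n14 fail=5; on 'c' 5 → fail=23;  out {3}∪{6}={3,6}
  n18('abcd'): parent n17 fail=1; on 'd' 1→0 → fail=0;  out ∅∪∅=∅
  n21('adad'): parent n20 fail=4; on 'd' 4 → fail=5;  out ∅∪∅=∅
  n8('adbaa'): parent n7 fail=4; on 'a' 4 → fail=13;  out {1}∪∅={1}
  n12('cadac'): parent n11 fail=20; on 'c' 20→4→0 → fail=1;  out {2}∪∅={2}
  n19('abcda'): parent n18 fail=0; on 'a' 0 → fail=4;  out {4}∪∅={4}
  n22('adada'): parent n21 fail=5; on 'a' 5 → fail=20;  out {5}∪∅={5}

Scan:
[0] read 'a'  n0⇒n4
[1] read 'a'  n4⇒n13
[2] read 'd'  n13⇒n14
[3] read 'c'  n14⇒n15  emit P3@[0:3],P6@[1:3]
[4] read 'd'  n15⇒n0 (via fail)
[5] read 'c'  n0⇒n1
[6] read 'b'  n1⇒n2
[7] read 'a'  n2⇒n3  emit P0@[5:7]
[8] read 'a'  n3⇒n13 (via fail)
[9] read 'd'  n13⇒n14
[10] read 'a'  n14⇒n20 (via fail)
[11] read 'd'  n20⇒n21
[12] read 'a'  n21⇒n22  emit P5@[8:12]
[13] read 'a'  n22⇒n13 (via fail)
[14] read 'c'  n13⇒n1 (via fail)
[15] read 'b'  n1⇒n2
[16] read 'a'  n2⇒n3  emit P0@[14:16]
[17] read 'c'  n3⇒n1 (via fail)
[18] read 'c'  n1⇒n1 (via fail)
[19] read 'd'  n1⇒n0 (via fail)
[20] read 'd'  n0⇒n0
[21] read 'c'  n0⇒n1
[22] read 'a'  n1⇒n9
[23] read 'd'  n9⇒n10
[24] read 'a'  n10⇒n11
[25] read 'c'  n11⇒n12  emit P2@[21:25]
[26] read 'c'  n12⇒n1 (via fail)
[27] read 'c'  n1⇒n1 (via fail)
[28] read 'c'  n1⇒n1 (via fail)
[29] read 'c'  n1⇒n1 (via fail)
[30] read 'c'  n1⇒n1 (via fail)
[31] read 'c'  n1⇒n1 (via fail)
[32] read 'c'  n1⇒n1 (via fail)
[33] read 'a'  n1⇒n9
[34] read 'd'  n9⇒n10
[35] read 'a'  n10⇒n11
[36] read 'c'  n11⇒n12  emit P2@[32:36]
[37] read 'a'  n12⇒n9 (via fail)
[38] read 'a'  n9⇒n13 (via fail)
[39] read 'd'  n13⇒n14
[40] read 'b'  n14⇒n6 (via fail)
[41] read 'a'  n6⇒n7
[42] read 'a'  n7⇒n8  emit P1@[38:42]
[43] read 'b'  n8⇒n16 (via fail)

Matches: [[3,3],[3,6],[7,0],[12,5],[16,0],[25,2],[36,2],[42,1]]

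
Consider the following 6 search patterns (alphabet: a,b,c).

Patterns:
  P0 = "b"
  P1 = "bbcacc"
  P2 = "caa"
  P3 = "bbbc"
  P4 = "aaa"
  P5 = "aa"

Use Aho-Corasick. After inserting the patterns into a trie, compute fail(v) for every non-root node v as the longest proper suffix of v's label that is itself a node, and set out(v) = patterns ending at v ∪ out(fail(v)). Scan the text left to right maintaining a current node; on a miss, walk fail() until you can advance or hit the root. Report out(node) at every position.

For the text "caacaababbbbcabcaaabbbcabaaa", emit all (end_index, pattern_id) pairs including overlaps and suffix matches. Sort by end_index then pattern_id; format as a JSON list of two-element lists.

Construct AC machine:
Trie nodes:
  0='ε' goto a→12 b→1 c→7
  1='b' goto b→2  [P0 ends]
  2='bb' goto b→10 c→3
  3='bbc' goto a→4
  4='bbca' goto c→5
  5='bbcac' goto c→6
  6='bbcacc' goto ·  [P1 ends]
  7='c' goto a→8
  8='ca' goto a→9
  9='caa' goto ·  [P2 ends]
  10='bbb' goto c→11
  11='bbbc' goto ·  [P3 ends]
  12='a' goto a→13
  13='aa' goto a→14  [P5 ends]
  14='aaa' goto ·  [P4 ends]

Failure links (BFS by depth):
  n1('b'): parent n0 fail=0; on 'b' 0 → fail=0;  out {0}∪∅={0}
  n7('c'): parent n0 fail=0; on 'c' 0 → fail=0;  out ∅∪∅=∅
  n12('a'): parent n0 fail=0; on 'a' 0 → fail=0;  out ∅∪∅=∅
  n2('bb'): parent n1 fail=0; on 'b' 0 → fail=1;  out ∅∪{0}={0}
  n8('ca'): parent n7 fail=0; on 'a' 0 → fail=12;  out ∅∪∅=∅
  n13('aa'): parent n12 fail=0; on 'a' 0 → fail=12;  out {5}∪∅={5}
  n3('bbc'): parent n2 fail=1; on 'c' 1→0 → fail=7;  out ∅∪∅=∅
  n9('caa'): parent n8 fail=12; on 'a' 12 → fail=13;  out {2}∪{5}={2,5}
  n10('bbb'): parent n2 fail=1; on 'b' 1 → fail=2;  out ∅∪{0}={0}
  n14('aaa'): parent n13 fail=12; on 'a' 12 → fail=13;  out {4}∪{5}={4,5}
  n4('bbca'): parent n3 fail=7; on 'a' 7 → fail=8;  out ∅∪∅=∅
  n11('bbbc'): parent n10 fail=2; on 'c' 2 → fail=3;  out {3}∪∅={3}
  n5('bbcac'): parent n4 fail=8; on 'c' 8→12→0 → fail=7;  out ∅∪∅=∅
  n6('bbcacc'): parent n5 fail=7; on 'c' 7→0 → fail=7;  out {1}∪∅={1}

Text stream:
pos 0 'c': at 7
pos 1 'a': at 8
pos 2 'a': at 9  emit P2@[0:2],P5@[1:2]
pos 3 'c': at 7 (via fail)
pos 4 'a': at 8
pos 5 'a': at 9  emit P2@[3:5],P5@[4:5]
pos 6 'b': at 1 (via fail)  emit P0@[6:6]
pos 7 'a': at 12 (via fail)
pos 8 'b': at 1 (via fail)  emit P0@[8:8]
pos 9 'b': at 2  emit P0@[9:9]
pos 10 'b': at 10  emit P0@[10:10]
pos 11 'b': at 10 (via fail)  emit P0@[11:11]
pos 12 'c': at 11  emit P3@[9:12]
pos 13 'a': at 4 (via fail)
pos 14 'b': at 1 (via fail)  emit P0@[14:14]
pos 15 'c': at 7 (via fail)
pos 16 'a': at 8
pos 17 'a': at 9  emit P2@[15:17],P5@[16:17]
pos 18 'a': at 14 (via fail)  emit P4@[16:18],P5@[17:18]
pos 19 'b': at 1 (via fail)  emit P0@[19:19]
pos 20 'b': at 2  emit P0@[20:20]
pos 21 'b': at 10  emit P0@[21:21]
pos 22 'c': at 11  emit P3@[19:22]
pos 23 'a': at 4 (via fail)
pos 24 'b': at 1 (via fail)  emit P0@[24:24]
pos 25 'a': at 12 (via fail)
pos 26 'a': at 13  emit P5@[25:26]
pos 27 'a': at 14  emit P4@[25:27],P5@[26:27]

Result: [[2,2],[2,5],[5,2],[5,5],[6,0],[8,0],[9,0],[10,0],[11,0],[12,3],[14,0],[17,2],[17,5],[18,4],[18,5],[19,0],[20,0],[21,0],[22,3],[24,0],[26,5],[27,4],[27,5]]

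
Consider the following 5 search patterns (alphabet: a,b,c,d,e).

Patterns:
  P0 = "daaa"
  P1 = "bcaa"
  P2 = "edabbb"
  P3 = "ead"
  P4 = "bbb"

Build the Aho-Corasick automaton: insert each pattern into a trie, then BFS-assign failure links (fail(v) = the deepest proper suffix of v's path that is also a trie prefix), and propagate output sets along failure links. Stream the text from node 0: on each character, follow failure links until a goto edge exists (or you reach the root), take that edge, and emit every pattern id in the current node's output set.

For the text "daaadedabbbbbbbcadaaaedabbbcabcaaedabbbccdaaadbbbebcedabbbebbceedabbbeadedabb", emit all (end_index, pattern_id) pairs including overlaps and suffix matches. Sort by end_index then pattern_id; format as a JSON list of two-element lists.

Build:
Trie nodes:
  0='ε' goto b→5 d→1 e→9
  1='d' goto a→2
  2='da' goto a→3
  3='daa' goto a→4
  4='daaa' goto ·  ←P0
  5='b' goto b→17 c→6
  6='bc' goto a→7
  7='bca' goto a→8
  8='bcaa' goto ·  ←P1
  9='e' goto a→15 d→10
  10='ed' goto a→11
  11='eda' goto b→12
  12='edab' goto b→13
  13='edabb' goto b→14
  14='edabbb' goto ·  ←P2
  15='ea' goto d→16
  16='ead' goto ·  ←P3
  17='bb' goto b→18
  18='bbb' goto ·  ←P4

Failure links (BFS by depth):
  n1('d'): parent n0 fail=0; on 'd' 0 → fail=0;  out ∅∪∅=∅
  n5('b'): parent n0 fail=0; on 'b' 0 → fail=0;  out ∅∪∅=∅
  n9('e'): parent n0 fail=0; on 'e' 0 → fail=0;  out ∅∪∅=∅
  n2('da'): parent n1 fail=0; on 'a' 0 → fail=0;  out ∅∪∅=∅
  n6('bc'): parent n5 fail=0; on 'c' 0 → fail=0;  out ∅∪∅=∅
  n10('ed'): parent n9 fail=0; on 'd' 0 → fail=1;  out ∅∪∅=∅
  n15('ea'): parent n9 fail=0; on 'a' 0 → fail=0;  out ∅∪∅=∅
  n17('bb'): parent n5 fail=0; on 'b' 0 → fail=5;  out ∅∪∅=∅
  n3('daa'): parent n2 fail=0; on 'a' 0 → fail=0;  out ∅∪∅=∅
  n7('bca'): parent n6 fail=0; on 'a' 0 → fail=0;  out ∅∪∅=∅
  n11('eda'): parent n10 fail=1; on 'a' 1 → fail=2;  out ∅∪∅=∅
  n16('ead'): parent n15 fail=0; on 'd' 0 → fail=1;  out {3}∪∅={3}
  n18('bbb'): parent n17 fail=5; on 'b' 5 → fail=17;  out {4}∪∅={4}
  n4('daaa'): parent n3 fail=0; on 'a' 0 → fail=0;  out {0}∪∅={0}
  n8('bcaa'): parent n7 fail=0; on 'a' 0 → fail=0;  out {1}∪∅={1}
  n12('edab'): parent n11 fail=2; on 'b' 2→0 → fail=5;  out ∅∪∅=∅
  n13('edabb'): parent n12 fail=5; on 'b' 5 → fail=17;  out ∅∪∅=∅
  n14('edabbb'): parent n13 fail=17; on 'b' 17 → fail=18;  out {2}∪{4}={2,4}

Scan:
[0] read 'd'  n0⇒n1
[1] read 'a'  n1⇒n2
[2] read 'a'  n2⇒n3
[3] read 'a'  n3⇒n4  ** P0@[0:3]
[4] read 'd'  n4⇒n1 ·f
[5] read 'e'  n1⇒n9 ·f
[6] read 'd'  n9⇒n10
[7] read 'a'  n10⇒n11
[8] read 'b'  n11⇒n12
[9] read 'b'  n12⇒n13
[10] read 'b'  n13⇒n14  ** P2@[5:10],P4@[8:10]
[11] read 'b'  n14⇒n18 ·f  ** P4@[9:11]
[12] read 'b'  n18⇒n18 ·f  ** P4@[10:12]
[13] read 'b'  n18⇒n18 ·f  ** P4@[11:13]
[14] read 'b'  n18⇒n18 ·f  ** P4@[12:14]
[15] read 'c'  n18⇒n6 ·f
[16] read 'a'  n6⇒n7
[17] read 'd'  n7⇒n1 ·f
[18] read 'a'  n1⇒n2
[19] read 'a'  n2⇒n3
[20] read 'a'  n3⇒n4  ** P0@[17:20]
[21] read 'e'  n4⇒n9 ·f
[22] read 'd'  n9⇒n10
[23] read 'a'  n10⇒n11
[24] read 'b'  n11⇒n12
[25] read 'b'  n12⇒n13
[26] read 'b'  n13⇒n14  ** P2@[21:26],P4@[24:26]
[27] read 'c'  n14⇒n6 ·f
[28] read 'a'  n6⇒n7
[29] read 'b'  n7⇒n5 ·f
[30] read 'c'  n5⇒n6
[31] read 'a'  n6⇒n7
[32] read 'a'  n7⇒n8  ** P1@[29:32]
[33] read 'e'  n8⇒n9 ·f
[34] read 'd'  n9⇒n10
[35] read 'a'  n10⇒n11
[36] read 'b'  n11⇒n12
[37] read 'b'  n12⇒n13
[38] read 'b'  n13⇒n14  ** P2@[33:38],P4@[36:38]
[39] read 'c'  n14⇒n6 ·f
[40] read 'c'  n6⇒n0 ·f
[41] read 'd'  n0⇒n1
[42] read 'a'  n1⇒n2
[43] read 'a'  n2⇒n3
[44] read 'a'  n3⇒n4  ** P0@[41:44]
[45] read 'd'  n4⇒n1 ·f
[46] read 'b'  n1⇒n5 ·f
[47] read 'b'  n5⇒n17
[48] read 'b'  n17⇒n18  ** P4@[46:48]
[49] read 'e'  n18⇒n9 ·f
[50] read 'b'  n9⇒n5 ·f
[51] read 'c'  n5⇒n6
[52] read 'e'  n6⇒n9 ·f
[53] read 'd'  n9⇒n10
[54] read 'a'  n10⇒n11
[55] read 'b'  n11⇒n12
[56] read 'b'  n12⇒n13
[57] read 'b'  n13⇒n14  ** P2@[52:57],P4@[55:57]
[58] read 'e'  n14⇒n9 ·f
[59] read 'b'  n9⇒n5 ·f
[60] read 'b'  n5⇒n17
[61] read 'c'  n17⇒n6 ·f
[62] read 'e'  n6⇒n9 ·f
[63] read 'e'  n9⇒n9 ·f
[64] read 'd'  n9⇒n10
[65] read 'a'  n10⇒n11
[66] read 'b'  n11⇒n12
[67] read 'b'  n12⇒n13
[68] read 'b'  n13⇒n14  ** P2@[63:68],P4@[66:68]
[69] read 'e'  n14⇒n9 ·f
[70] read 'a'  n9⇒n15
[71] read 'd'  n15⇒n16  ** P3@[69:71]
[72] read 'e'  n16⇒n9 ·f
[73] read 'd'  n9⇒n10
[74] read 'a'  n10⇒n11
[75] read 'b'  n11⇒n12
[76] read 'b'  n12⇒n13

Matches: [[3,0],[10,2],[10,4],[11,4],[12,4],[13,4],[14,4],[20,0],[26,2],[26,4],[32,1],[38,2],[38,4],[44,0],[48,4],[57,2],[57,4],[68,2],[68,4],[71,3]]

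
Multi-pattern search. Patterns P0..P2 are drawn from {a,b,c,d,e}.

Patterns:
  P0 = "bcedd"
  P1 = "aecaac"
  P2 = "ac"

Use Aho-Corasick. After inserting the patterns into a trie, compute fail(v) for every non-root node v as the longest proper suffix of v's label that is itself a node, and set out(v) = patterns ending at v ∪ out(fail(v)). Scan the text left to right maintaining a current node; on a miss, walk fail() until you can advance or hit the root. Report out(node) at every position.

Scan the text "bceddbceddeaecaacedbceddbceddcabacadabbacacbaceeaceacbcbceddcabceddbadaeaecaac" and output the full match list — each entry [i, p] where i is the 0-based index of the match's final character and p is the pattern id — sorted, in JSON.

Build automaton:
Trie nodes:
  0='ε' goto a→6 b→1
  1='b' goto c→2
  2='bc' goto e→3
  3='bce' goto d→4
  4='bced' goto d→5
  5='bcedd' goto ·  [P0 ends]
  6='a' goto c→12 e→7
  7='ae' goto c→8
  8='aec' goto a→9
  9='aeca' goto a→10
  10='aecaa' goto c→11
  11='aecaac' goto ·  [P1 ends]
  12='ac' goto ·  [P2 ends]

Failure links (BFS by depth):
  n1('b'): parent n0 fail=0; on 'b' 0 → fail=0;  out ∅∪∅=∅
  n6('a'): parent n0 fail=0; on 'a' 0 → fail=0;  out ∅∪∅=∅
  n2('bc'): parent n1 fail=0; on 'c' 0 → fail=0;  out ∅∪∅=∅
  n7('ae'): parent n6 fail=0; on 'e' 0 → fail=0;  out ∅∪∅=∅
  n12('ac'): parent n6 fail=0; on 'c' 0 → fail=0;  out {2}∪∅={2}
  n3('bce'): parent n2 fail=0; on 'e' 0 → fail=0;  out ∅∪∅=∅
  n8('aec'): parent n7 fail=0; on 'c' 0 → fail=0;  out ∅∪∅=∅
  n4('bced'): parent n3 fail=0; on 'd' 0 → fail=0;  out ∅∪∅=∅
  n9('aeca'): parent n8 fail=0; on 'a' 0 → fail=6;  out ∅∪∅=∅
  n5('bcedd'): parent n4 fail=0; on 'd' 0 → fail=0;  out {0}∪∅={0}
  n10('aecaa'): parent n9 fail=6; on 'a' 6→0 → fail=6;  out ∅∪∅=∅
  n11('aecaac'): parent n10 fail=6; on 'c' 6 → fail=12;  out {1}∪{2}={1,2}

Run:
[0] read 'b'  n0⇒n1
[1] read 'c'  n1⇒n2
[2] read 'e'  n2⇒n3
[3] read 'd'  n3⇒n4
[4] read 'd'  n4⇒n5  emit P0@[0:4]
[5] read 'b'  n5⇒n1 (via fail)
[6] read 'c'  n1⇒n2
[7] read 'e'  n2⇒n3
[8] read 'd'  n3⇒n4
[9] read 'd'  n4⇒n5  emit P0@[5:9]
[10] read 'e'  n5⇒n0 (via fail)
[11] read 'a'  n0⇒n6
[12] read 'e'  n6⇒n7
[13] read 'c'  n7⇒n8
[14] read 'a'  n8⇒n9
[15] read 'a'  n9⇒n10
[16] read 'c'  n10⇒n11  emit P1@[11:16],P2@[15:16]
[17] read 'e'  n11⇒n0 (via fail)
[18] read 'd'  n0⇒n0
[19] read 'b'  n0⇒n1
[20] read 'c'  n1⇒n2
[21] read 'e'  n2⇒n3
[22] read 'd'  n3⇒n4
[23] read 'd'  n4⇒n5  emit P0@[19:23]
[24] read 'b'  n5⇒n1 (via fail)
[25] read 'c'  n1⇒n2
[26] read 'e'  n2⇒n3
[27] read 'd'  n3⇒n4
[28] read 'd'  n4⇒n5  emit P0@[24:28]
[29] read 'c'  n5⇒n0 (via fail)
[30] read 'a'  n0⇒n6
[31] read 'b'  n6⇒n1 (via fail)
[32] read 'a'  n1⇒n6 (via fail)
[33] read 'c'  n6⇒n12  emit P2@[32:33]
[34] read 'a'  n12⇒n6 (via fail)
[35] read 'd'  n6⇒n0 (via fail)
[36] read 'a'  n0⇒n6
[37] read 'b'  n6⇒n1 (via fail)
[38] read 'b'  n1⇒n1 (via fail)
[39] read 'a'  n1⇒n6 (via fail)
[40] read 'c'  n6⇒n12  emit P2@[39:40]
[41] read 'a'  n12⇒n6 (via fail)
[42] read 'c'  n6⇒n12  emit P2@[41:42]
[43] read 'b'  n12⇒n1 (via fail)
[44] read 'a'  n1⇒n6 (via fail)
[45] read 'c'  n6⇒n12  emit P2@[44:45]
[46] read 'e'  n12⇒n0 (via fail)
[47] read 'e'  n0⇒n0
[48] read 'a'  n0⇒n6
[49] read 'c'  n6⇒n12  emit P2@[48:49]
[50] read 'e'  n12⇒n0 (via fail)
[51] read 'a'  n0⇒n6
[52] read 'c'  n6⇒n12  emit P2@[51:52]
[53] read 'b'  n12⇒n1 (via fail)
[54] read 'c'  n1⇒n2
[55] read 'b'  n2⇒n1 (via fail)
[56] read 'c'  n1⇒n2
[57] read 'e'  n2⇒n3
[58] read 'd'  n3⇒n4
[59] read 'd'  n4⇒n5  emit P0@[55:59]
[60] read 'c'  n5⇒n0 (via fail)
[61] read 'a'  n0⇒n6
[62] read 'b'  n6⇒n1 (via fail)
[63] read 'c'  n1⇒n2
[64] read 'e'  n2⇒n3
[65] read 'd'  n3⇒n4
[66] read 'd'  n4⇒n5  emit P0@[62:66]
[67] read 'b'  n5⇒n1 (via fail)
[68] read 'a'  n1⇒n6 (via fail)
[69] read 'd'  n6⇒n0 (via fail)
[70] read 'a'  n0⇒n6
[71] read 'e'  n6⇒n7
[72] read 'a'  n7⇒n6 (via fail)
[73] read 'e'  n6⇒n7
[74] read 'c'  n7⇒n8
[75] read 'a'  n8⇒n9
[76] read 'a'  n9⇒n10
[77] read 'c'  n10⇒n11  emit P1@[72:77],P2@[76:77]

Matches: [[4,0],[9,0],[16,1],[16,2],[23,0],[28,0],[33,2],[40,2],[42,2],[45,2],[49,2],[52,2],[59,0],[66,0],[77,1],[77,2]]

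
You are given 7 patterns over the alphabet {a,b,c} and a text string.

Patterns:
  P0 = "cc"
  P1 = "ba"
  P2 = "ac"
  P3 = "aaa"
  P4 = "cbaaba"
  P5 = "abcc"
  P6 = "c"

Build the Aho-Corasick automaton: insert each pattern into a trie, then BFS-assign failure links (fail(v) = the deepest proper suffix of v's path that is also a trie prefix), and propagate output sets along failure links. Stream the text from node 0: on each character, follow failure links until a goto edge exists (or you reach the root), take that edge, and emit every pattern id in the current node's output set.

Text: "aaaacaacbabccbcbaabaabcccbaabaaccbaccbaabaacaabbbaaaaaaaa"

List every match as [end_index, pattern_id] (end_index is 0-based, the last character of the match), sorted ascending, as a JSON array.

Build:
Trie nodes:
  0='ε' goto a→5 b→3 c→1
  1='c' goto b→9 c→2  ←P6
  2='cc' goto ·  ←P0
  3='b' goto a→4
  4='ba' goto ·  ←P1
  5='a' goto a→7 b→14 c→6
  6='ac' goto ·  ←P2
  7='aa' goto a→8
  8='aaa' goto ·  ←P3
  9='cb' goto a→10
  10='cba' goto a→11
  11='cbaa' goto b→12
  12='cbaab' goto a→13
  13='cbaaba' goto ·  ←P4
  14='ab' goto c→15
  15='abc' goto c→16
  16='abcc' goto ·  ←P5

Failure links (BFS by depth):
  fail(1) 'c': from fail(0)=0 chase 'c': 0 ⇒ 0;  out={6}∪out(0)={6}
  fail(3) 'b': from fail(0)=0 chase 'b': 0 ⇒ 0;  out=∅∪out(0)=∅
  fail(5) 'a': from fail(0)=0 chase 'a': 0 ⇒ 0;  out=∅∪out(0)=∅
  fail(2) 'cc': from fail(1)=0 chase 'c': 0 ⇒ 1;  out={0}∪out(1)={0,6}
  fail(4) 'ba': from fail(3)=0 chase 'a': 0 ⇒ 5;  out={1}∪out(5)={1}
  fail(6) 'ac': from fail(5)=0 chase 'c': 0 ⇒ 1;  out={2}∪out(1)={2,6}
  fail(7) 'aa': from fail(5)=0 chase 'a': 0 ⇒ 5;  out=∅∪out(5)=∅
  fail(9) 'cb': from fail(1)=0 chase 'b': 0 ⇒ 3;  out=∅∪out(3)=∅
  fail(14) 'ab': from fail(5)=0 chase 'b': 0 ⇒ 3;  out=∅∪out(3)=∅
  fail(8) 'aaa': from fail(7)=5 chase 'a': 5 ⇒ 7;  out={3}∪out(7)={3}
  fail(10) 'cba': from fail(9)=3 chase 'a': 3 ⇒ 4;  out=∅∪out(4)={1}
  fail(15) 'abc': from fail(14)=3 chase 'c': 3→0 ⇒ 1;  out=∅∪out(1)={6}
  fail(11) 'cbaa': from fail(10)=4 chase 'a': 4→5 ⇒ 7;  out=∅∪out(7)=∅
  fail(16) 'abcc': from fail(15)=1 chase 'c': 1 ⇒ 2;  out={5}∪out(2)={0,5,6}
  fail(12) 'cbaab': from fail(11)=7 chase 'b': 7→5 ⇒ 14;  out=∅∪out(14)=∅
  fail(13) 'cbaaba': from fail(12)=14 chase 'a': 14→3 ⇒ 4;  out={4}∪out(4)={1,4}

Scan:
i=0 'a': node 0→5
i=1 'a': node 5→7
i=2 'a': node 7→8  emit P3@[0:2]
i=3 'a': node 8→8 (fail-walked)  emit P3@[1:3]
i=4 'c': node 8→6 (fail-walked)  emit P2@[3:4],P6@[4:4]
i=5 'a': node 6→5 (fail-walked)
i=6 'a': node 5→7
i=7 'c': node 7→6 (fail-walked)  emit P2@[6:7],P6@[7:7]
i=8 'b': node 6→9 (fail-walked)
i=9 'a': node 9→10  emit P1@[8:9]
i=10 'b': node 10→14 (fail-walked)
i=11 'c': node 14→15  emit P6@[11:11]
i=12 'c': node 15→16  emit P0@[11:12],P5@[9:12],P6@[12:12]
i=13 'b': node 16→9 (fail-walked)
i=14 'c': node 9→1 (fail-walked)  emit P6@[14:14]
i=15 'b': node 1→9
i=16 'a': node 9→10  emit P1@[15:16]
i=17 'a': node 10→11
i=18 'b': node 11→12
i=19 'a': node 12→13  emit P1@[18:19],P4@[14:19]
i=20 'a': node 13→7 (fail-walked)
i=21 'b': node 7→14 (fail-walked)
i=22 'c': node 14→15  emit P6@[22:22]
i=23 'c': node 15→16  emit P0@[22:23],P5@[20:23],P6@[23:23]
i=24 'c': node 16→2 (fail-walked)  emit P0@[23:24],P6@[24:24]
i=25 'b': node 2→9 (fail-walked)
i=26 'a': node 9→10  emit P1@[25:26]
i=27 'a': node 10→11
i=28 'b': node 11→12
i=29 'a': node 12→13  emit P1@[28:29],P4@[24:29]
i=30 'a': node 13→7 (fail-walked)
i=31 'c': node 7→6 (fail-walked)  emit P2@[30:31],P6@[31:31]
i=32 'c': node 6→2 (fail-walked)  emit P0@[31:32],P6@[32:32]
i=33 'b': node 2→9 (fail-walked)
i=34 'a': node 9→10  emit P1@[33:34]
i=35 'c': node 10→6 (fail-walked)  emit P2@[34:35],P6@[35:35]
i=36 'c': node 6→2 (fail-walked)  emit P0@[35:36],P6@[36:36]
i=37 'b': node 2→9 (fail-walked)
i=38 'a': node 9→10  emit P1@[37:38]
i=39 'a': node 10→11
i=40 'b': node 11→12
i=41 'a': node 12→13  emit P1@[40:41],P4@[36:41]
i=42 'a': node 13→7 (fail-walked)
i=43 'c': node 7→6 (fail-walked)  emit P2@[42:43],P6@[43:43]
i=44 'a': node 6→5 (fail-walked)
i=45 'a': node 5→7
i=46 'b': node 7→14 (fail-walked)
i=47 'b': node 14→3 (fail-walked)
i=48 'b': node 3→3 (fail-walked)
i=49 'a': node 3→4  emit P1@[48:49]
i=50 'a': node 4→7 (fail-walked)
i=51 'a': node 7→8  emit P3@[49:51]
i=52 'a': node 8→8 (fail-walked)  emit P3@[50:52]
i=53 'a': node 8→8 (fail-walked)  emit P3@[51:53]
i=54 'a': node 8→8 (fail-walked)  emit P3@[52:54]
i=55 'a': node 8→8 (fail-walked)  emit P3@[53:55]
i=56 'a': node 8→8 (fail-walked)  emit P3@[54:56]

Matches: [[2,3],[3,3],[4,2],[4,6],[7,2],[7,6],[9,1],[11,6],[12,0],[12,5],[12,6],[14,6],[16,1],[19,1],[19,4],[22,6],[23,0],[23,5],[23,6],[24,0],[24,6],[26,1],[29,1],[29,4],[31,2],[31,6],[32,0],[32,6],[34,1],[35,2],[35,6],[36,0],[36,6],[38,1],[41,1],[41,4],[43,2],[43,6],[49,1],[51,3],[52,3],[53,3],[54,3],[55,3],[56,3]]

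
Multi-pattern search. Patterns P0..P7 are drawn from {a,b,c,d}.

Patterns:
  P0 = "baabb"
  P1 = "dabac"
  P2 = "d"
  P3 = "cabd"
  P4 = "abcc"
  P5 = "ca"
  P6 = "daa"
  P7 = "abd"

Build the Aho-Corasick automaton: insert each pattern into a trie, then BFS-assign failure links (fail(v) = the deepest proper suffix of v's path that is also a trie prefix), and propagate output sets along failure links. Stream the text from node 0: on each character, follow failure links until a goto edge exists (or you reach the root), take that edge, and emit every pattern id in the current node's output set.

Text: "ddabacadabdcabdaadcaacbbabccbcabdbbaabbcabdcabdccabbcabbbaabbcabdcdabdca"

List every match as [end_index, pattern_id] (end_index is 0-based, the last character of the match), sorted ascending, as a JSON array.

Build automaton:
Trie (insert patterns):
  n0 'ε': a→15 b→1 c→11 d→6
  n1 'b': a→2
  n2 'ba': a→3
  n3 'baa': b→4
  n4 'baab': b→5
  n5 'baabb': ·  ←P0
  n6 'd': a→7  ←P2
  n7 'da': a→19 b→8
  n8 'dab': a→9
  n9 'daba': c→10
  n10 'dabac': ·  ←P1
  n11 'c': a→12
  n12 'ca': b→13  ←P5
  n13 'cab': d→14
  n14 'cabd': ·  ←P3
  n15 'a': b→16
  n16 'ab': c→17 d→20
  n17 'abc': c→18
  n18 'abcc': ·  ←P4
  n19 'daa': ·  ←P6
  n20 'abd': ·  ←P7

BFS fail/out derivation:
  n1('b'): parent n0 fail=0; on 'b' 0 → fail=0;  out ∅∪∅=∅
  n6('d'): parent n0 fail=0; on 'd' 0 → fail=0;  out {2}∪∅={2}
  n11('c'): parent n0 fail=0; on 'c' 0 → fail=0;  out ∅∪∅=∅
  n15('a'): parent n0 fail=0; on 'a' 0 → fail=0;  out ∅∪∅=∅
  n2('ba'): parent n1 fail=0; on 'a' 0 → fail=15;  out ∅∪∅=∅
  n7('da'): parent n6 fail=0; on 'a' 0 → fail=15;  out ∅∪∅=∅
  n12('ca'): parent n11 fail=0; on 'a' 0 → fail=15;  out {5}∪∅={5}
  n16('ab'): parent n15 fail=0; on 'b' 0 → fail=1;  out ∅∪∅=∅
  n3('baa'): parent n2 fail=15; on 'a' 15→0 → fail=15;  out ∅∪∅=∅
  n8('dab'): parent n7 fail=15; on 'b' 15 → fail=16;  out ∅∪∅=∅
  n13('cab'): parent n12 fail=15; on 'b' 15 → fail=16;  out ∅∪∅=∅
  n17('abc'): parent n16 fail=1; on 'c' 1→0 → fail=11;  out ∅∪∅=∅
  n19('daa'): parent n7 fail=15; on 'a' 15→0 → fail=15;  out {6}∪∅={6}
  n20('abd'): parent n16 fail=1; on 'd' 1→0 → fail=6;  out {7}∪{2}={2,7}
  n4('baab'): parent n3 fail=15; on 'b' 15 → fail=16;  out ∅∪∅=∅
  n9('daba'): parent n8 fail=16; on 'a' 16→1 → fail=2;  out ∅∪∅=∅
  n14('cabd'): parent n13 fail=16; on 'd' 16 → fail=20;  out {3}∪{2,7}={2,3,7}
  n18('abcc'): parent n17 fail=11; on 'c' 11→0 → fail=11;  out {4}∪∅={4}
  n5('baabb'): parent n4 fail=16; on 'b' 16→1→0 → fail=1;  out {0}∪∅={0}
  n10('dabac'): parent n9 fail=2; on 'c' 2→15→0 → fail=11;  out {1}∪∅={1}

Text stream:
pos 0 'd': at 6  → match P2@[0:0]
pos 1 'd': at 6 (via fail)  → match P2@[1:1]
pos 2 'a': at 7
pos 3 'b': at 8
pos 4 'a': at 9
pos 5 'c': at 10  → match P1@[1:5]
pos 6 'a': at 12 (via fail)  → match P5@[5:6]
pos 7 'd': at 6 (via fail)  → match P2@[7:7]
pos 8 'a': at 7
pos 9 'b': at 8
pos 10 'd': at 20 (via fail)  → match P2@[10:10],P7@[8:10]
pos 11 'c': at 11 (via fail)
pos 12 'a': at 12  → match P5@[11:12]
pos 13 'b': at 13
pos 14 'd': at 14  → match P2@[14:14],P3@[11:14],P7@[12:14]
pos 15 'a': at 7 (via fail)
pos 16 'a': at 19  → match P6@[14:16]
pos 17 'd': at 6 (via fail)  → match P2@[17:17]
pos 18 'c': at 11 (via fail)
pos 19 'a': at 12  → match P5@[18:19]
pos 20 'a': at 15 (via fail)
pos 21 'c': at 11 (via fail)
pos 22 'b': at 1 (via fail)
pos 23 'b': at 1 (via fail)
pos 24 'a': at 2
pos 25 'b': at 16 (via fail)
pos 26 'c': at 17
pos 27 'c': at 18  → match P4@[24:27]
pos 28 'b': at 1 (via fail)
pos 29 'c': at 11 (via fail)
pos 30 'a': at 12  → match P5@[29:30]
pos 31 'b': at 13
pos 32 'd': at 14  → match P2@[32:32],P3@[29:32],P7@[30:32]
pos 33 'b': at 1 (via fail)
pos 34 'b': at 1 (via fail)
pos 35 'a': at 2
pos 36 'a': at 3
pos 37 'b': at 4
pos 38 'b': at 5  → match P0@[34:38]
pos 39 'c': at 11 (via fail)
pos 40 'a': at 12  → match P5@[39:40]
pos 41 'b': at 13
pos 42 'd': at 14  → match P2@[42:42],P3@[39:42],P7@[40:42]
pos 43 'c': at 11 (via fail)
pos 44 'a': at 12  → match P5@[43:44]
pos 45 'b': at 13
pos 46 'd': at 14  → match P2@[46:46],P3@[43:46],P7@[44:46]
pos 47 'c': at 11 (via fail)
pos 48 'c': at 11 (via fail)
pos 49 'a': at 12  → match P5@[48:49]
pos 50 'b': at 13
pos 51 'b': at 1 (via fail)
pos 52 'c': at 11 (via fail)
pos 53 'a': at 12  → match P5@[52:53]
pos 54 'b': at 13
pos 55 'b': at 1 (via fail)
pos 56 'b': at 1 (via fail)
pos 57 'a': at 2
pos 58 'a': at 3
pos 59 'b': at 4
pos 60 'b': at 5  → match P0@[56:60]
pos 61 'c': at 11 (via fail)
pos 62 'a': at 12  → match P5@[61:62]
pos 63 'b': at 13
pos 64 'd': at 14  → match P2@[64:64],P3@[61:64],P7@[62:64]
pos 65 'c': at 11 (via fail)
pos 66 'd': at 6 (via fail)  → match P2@[66:66]
pos 67 'a': at 7
pos 68 'b': at 8
pos 69 'd': at 20 (via fail)  → match P2@[69:69],P7@[67:69]
pos 70 'c': at 11 (via fail)
pos 71 'a': at 12  → match P5@[70:71]

Matches: [[0,2],[1,2],[5,1],[6,5],[7,2],[10,2],[10,7],[12,5],[14,2],[14,3],[14,7],[16,6],[17,2],[19,5],[27,4],[30,5],[32,2],[32,3],[32,7],[38,0],[40,5],[42,2],[42,3],[42,7],[44,5],[46,2],[46,3],[46,7],[49,5],[53,5],[60,0],[62,5],[64,2],[64,3],[64,7],[66,2],[69,2],[69,7],[71,5]]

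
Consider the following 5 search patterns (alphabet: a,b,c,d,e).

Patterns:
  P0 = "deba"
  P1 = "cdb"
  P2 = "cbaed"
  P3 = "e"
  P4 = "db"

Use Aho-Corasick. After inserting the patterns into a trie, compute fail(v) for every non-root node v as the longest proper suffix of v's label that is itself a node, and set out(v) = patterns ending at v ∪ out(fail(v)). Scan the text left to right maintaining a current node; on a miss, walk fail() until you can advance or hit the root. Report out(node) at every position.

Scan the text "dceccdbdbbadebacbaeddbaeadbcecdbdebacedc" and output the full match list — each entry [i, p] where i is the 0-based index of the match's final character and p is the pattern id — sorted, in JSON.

Build automaton:
Trie nodes:
  0='ε' goto c→5 d→1 e→12
  1='d' goto b→13 e→2
  2='de' goto b→3
  3='deb' goto a→4
  4='deba' goto ·  [P0 ends]
  5='c' goto b→8 d→6
  6='cd' goto b→7
  7='cdb' goto ·  [P1 ends]
  8='cb' goto a→9
  9='cba' goto e→10
  10='cbae' goto d→11
  11='cbaed' goto ·  [P2 ends]
  12='e' goto ·  [P3 ends]
  13='db' goto ·  [P4 ends]

BFS fail/out derivation:
  n1('d'): parent n0 fail=0; on 'd' 0 → fail=0;  out ∅∪∅=∅
  n5('c'): parent n0 fail=0; on 'c' 0 → fail=0;  out ∅∪∅=∅
  n12('e'): parent n0 fail=0; on 'e' 0 → fail=0;  out {3}∪∅={3}
  n2('de'): parent n1 fail=0; on 'e' 0 → fail=12;  out ∅∪{3}={3}
  n6('cd'): parent n5 fail=0; on 'd' 0 → fail=1;  out ∅∪∅=∅
  n8('cb'): parent n5 fail=0; on 'b' 0 → fail=0;  out ∅∪∅=∅
  n13('db'): parent n1 fail=0; on 'b' 0 → fail=0;  out {4}∪∅={4}
  n3('deb'): parent n2 fail=12; on 'b' 12→0 → fail=0;  out ∅∪∅=∅
  n7('cdb'): parent n6 fail=1; on 'b' 1 → fail=13;  out {1}∪{4}={1,4}
  n9('cba'): parent n8 fail=0; on 'a' 0 → fail=0;  out ∅∪∅=∅
  n4('deba'): parent n3 fail=0; on 'a' 0 → fail=0;  out {0}∪∅={0}
  n10('cbae'): parent n9 fail=0; on 'e' 0 → fail=12;  out ∅∪{3}={3}
  n11('cbaed'): parent n10 fail=12; on 'd' 12→0 → fail=1;  out {2}∪∅={2}

Run:
pos 0 'd': at 1
pos 1 'c': at 5 (fail-walked)
pos 2 'e': at 12 (fail-walked)  ** P3@[2:2]
pos 3 'c': at 5 (fail-walked)
pos 4 'c': at 5 (fail-walked)
pos 5 'd': at 6
pos 6 'b': at 7  ** P1@[4:6],P4@[5:6]
pos 7 'd': at 1 (fail-walked)
pos 8 'b': at 13  ** P4@[7:8]
pos 9 'b': at 0 (fail-walked)
pos 10 'a': at 0
pos 11 'd': at 1
pos 12 'e': at 2  ** P3@[12:12]
pos 13 'b': at 3
pos 14 'a': at 4  ** P0@[11:14]
pos 15 'c': at 5 (fail-walked)
pos 16 'b': at 8
pos 17 'a': at 9
pos 18 'e': at 10  ** P3@[18:18]
pos 19 'd': at 11  ** P2@[15:19]
pos 20 'd': at 1 (fail-walked)
pos 21 'b': at 13  ** P4@[20:21]
pos 22 'a': at 0 (fail-walked)
pos 23 'e': at 12  ** P3@[23:23]
pos 24 'a': at 0 (fail-walked)
pos 25 'd': at 1
pos 26 'b': at 13  ** P4@[25:26]
pos 27 'c': at 5 (fail-walked)
pos 28 'e': at 12 (fail-walked)  ** P3@[28:28]
pos 29 'c': at 5 (fail-walked)
pos 30 'd': at 6
pos 31 'b': at 7  ** P1@[29:31],P4@[30:31]
pos 32 'd': at 1 (fail-walked)
pos 33 'e': at 2  ** P3@[33:33]
pos 34 'b': at 3
pos 35 'a': at 4  ** P0@[32:35]
pos 36 'c': at 5 (fail-walked)
pos 37 'e': at 12 (fail-walked)  ** P3@[37:37]
pos 38 'd': at 1 (fail-walked)
pos 39 'c': at 5 (fail-walked)

Result: [[2,3],[6,1],[6,4],[8,4],[12,3],[14,0],[18,3],[19,2],[21,4],[23,3],[26,4],[28,3],[31,1],[31,4],[33,3],[35,0],[37,3]]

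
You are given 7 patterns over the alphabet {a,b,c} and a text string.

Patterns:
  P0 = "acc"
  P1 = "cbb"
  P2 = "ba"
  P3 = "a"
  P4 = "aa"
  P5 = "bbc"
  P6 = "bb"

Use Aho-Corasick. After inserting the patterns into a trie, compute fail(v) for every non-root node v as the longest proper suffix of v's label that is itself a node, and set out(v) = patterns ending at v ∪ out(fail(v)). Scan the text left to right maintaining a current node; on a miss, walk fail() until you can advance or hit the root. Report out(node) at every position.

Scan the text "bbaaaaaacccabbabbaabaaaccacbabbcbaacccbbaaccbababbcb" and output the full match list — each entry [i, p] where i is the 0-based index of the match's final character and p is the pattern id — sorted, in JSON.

Build automaton:
Trie nodes:
  n0 'ε': a→1 b→7 c→4
  n1 'a': a→9 c→2  ←P3
  n2 'ac': c→3
  n3 'acc': ·  ←P0
  n4 'c': b→5
  n5 'cb': b→6
  n6 'cbb': ·  ←P1
  n7 'b': a→8 b→10
  n8 'ba': ·  ←P2
  n9 'aa': ·  ←P4
  n10 'bb': c→11  ←P6
  n11 'bbc': ·  ←P5

BFS fail/out derivation:
  n1('a'): parent n0 fail=0; on 'a' 0 → fail=0;  out {3}∪∅={3}
  n4('c'): parent n0 fail=0; on 'c' 0 → fail=0;  out ∅∪∅=∅
  n7('b'): parent n0 fail=0; on 'b' 0 → fail=0;  out ∅∪∅=∅
  n2('ac'): parent n1 fail=0; on 'c' 0 → fail=4;  out ∅∪∅=∅
  n5('cb'): parent n4 fail=0; on 'b' 0 → fail=7;  out ∅∪∅=∅
  n8('ba'): parent n7 fail=0; on 'a' 0 → fail=1;  out {2}∪{3}={2,3}
  n9('aa'): parent n1 fail=0; on 'a' 0 → fail=1;  out {4}∪{3}={3,4}
  n10('bb'): parent n7 fail=0; on 'b' 0 → fail=7;  out {6}∪∅={6}
  n3('acc'): parent n2 fail=4; on 'c' 4→0 → fail=4;  out {0}∪∅={0}
  n6('cbb'): parent n5 fail=7; on 'b' 7 → fail=10;  out {1}∪{6}={1,6}
  n11('bbc'): parent n10 fail=7; on 'c' 7→0 → fail=4;  out {5}∪∅={5}

Scan:
pos 0 'b': at 7
pos 1 'b': at 10  → match P6@[0:1]
pos 2 'a': at 8 (fail-walked)  → match P2@[1:2],P3@[2:2]
pos 3 'a': at 9 (fail-walked)  → match P3@[3:3],P4@[2:3]
pos 4 'a': at 9 (fail-walked)  → match P3@[4:4],P4@[3:4]
pos 5 'a': at 9 (fail-walked)  → match P3@[5:5],P4@[4:5]
pos 6 'a': at 9 (fail-walked)  → match P3@[6:6],P4@[5:6]
pos 7 'a': at 9 (fail-walked)  → match P3@[7:7],P4@[6:7]
pos 8 'c': at 2 (fail-walked)
pos 9 'c': at 3  → match P0@[7:9]
pos 10 'c': at 4 (fail-walked)
pos 11 'a': at 1 (fail-walked)  → match P3@[11:11]
pos 12 'b': at 7 (fail-walked)
pos 13 'b': at 10  → match P6@[12:13]
pos 14 'a': at 8 (fail-walked)  → match P2@[13:14],P3@[14:14]
pos 15 'b': at 7 (fail-walked)
pos 16 'b': at 10  → match P6@[15:16]
pos 17 'a': at 8 (fail-walked)  → match P2@[16:17],P3@[17:17]
pos 18 'a': at 9 (fail-walked)  → match P3@[18:18],P4@[17:18]
pos 19 'b': at 7 (fail-walked)
pos 20 'a': at 8  → match P2@[19:20],P3@[20:20]
pos 21 'a': at 9 (fail-walked)  → match P3@[21:21],P4@[20:21]
pos 22 'a': at 9 (fail-walked)  → match P3@[22:22],P4@[21:22]
pos 23 'c': at 2 (fail-walked)
pos 24 'c': at 3  → match P0@[22:24]
pos 25 'a': at 1 (fail-walked)  → match P3@[25:25]
pos 26 'c': at 2
pos 27 'b': at 5 (fail-walked)
pos 28 'a': at 8 (fail-walked)  → match P2@[27:28],P3@[28:28]
pos 29 'b': at 7 (fail-walked)
pos 30 'b': at 10  → match P6@[29:30]
pos 31 'c': at 11  → match P5@[29:31]
pos 32 'b': at 5 (fail-walked)
pos 33 'a': at 8 (fail-walked)  → match P2@[32:33],P3@[33:33]
pos 34 'a': at 9 (fail-walked)  → match P3@[34:34],P4@[33:34]
pos 35 'c': at 2 (fail-walked)
pos 36 'c': at 3  → match P0@[34:36]
pos 37 'c': at 4 (fail-walked)
pos 38 'b': at 5
pos 39 'b': at 6  → match P1@[37:39],P6@[38:39]
pos 40 'a': at 8 (fail-walked)  → match P2@[39:40],P3@[40:40]
pos 41 'a': at 9 (fail-walked)  → match P3@[41:41],P4@[40:41]
pos 42 'c': at 2 (fail-walked)
pos 43 'c': at 3  → match P0@[41:43]
pos 44 'b': at 5 (fail-walked)
pos 45 'a': at 8 (fail-walked)  → match P2@[44:45],P3@[45:45]
pos 46 'b': at 7 (fail-walked)
pos 47 'a': at 8  → match P2@[46:47],P3@[47:47]
pos 48 'b': at 7 (fail-walked)
pos 49 'b': at 10  → match P6@[48:49]
pos 50 'c': at 11  → match P5@[48:50]
pos 51 'b': at 5 (fail-walked)

Matches: [[1,6],[2,2],[2,3],[3,3],[3,4],[4,3],[4,4],[5,3],[5,4],[6,3],[6,4],[7,3],[7,4],[9,0],[11,3],[13,6],[14,2],[14,3],[16,6],[17,2],[17,3],[18,3],[18,4],[20,2],[20,3],[21,3],[21,4],[22,3],[22,4],[24,0],[25,3],[28,2],[28,3],[30,6],[31,5],[33,2],[33,3],[34,3],[34,4],[36,0],[39,1],[39,6],[40,2],[40,3],[41,3],[41,4],[43,0],[45,2],[45,3],[47,2],[47,3],[49,6],[50,5]]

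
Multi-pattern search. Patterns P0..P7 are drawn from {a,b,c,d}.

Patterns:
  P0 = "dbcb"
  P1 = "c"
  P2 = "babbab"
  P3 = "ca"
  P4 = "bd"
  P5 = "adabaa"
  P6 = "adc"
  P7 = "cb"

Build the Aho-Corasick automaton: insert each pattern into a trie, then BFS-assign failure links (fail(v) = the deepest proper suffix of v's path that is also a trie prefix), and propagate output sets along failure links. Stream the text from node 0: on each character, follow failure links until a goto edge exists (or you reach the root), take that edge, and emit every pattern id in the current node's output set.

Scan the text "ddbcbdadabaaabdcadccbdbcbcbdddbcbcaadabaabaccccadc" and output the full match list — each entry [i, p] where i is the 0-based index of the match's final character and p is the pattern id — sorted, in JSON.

Build automaton:
Trie (insert patterns):
  0='ε' goto a→14 b→6 c→5 d→1
  1='d' goto b→2
  2='db' goto c→3
  3='dbc' goto b→4
  4='dbcb' goto ·  [P0 ends]
  5='c' goto a→12 b→21  [P1 ends]
  6='b' goto a→7 d→13
  7='ba' goto b→8
  8='bab' goto b→9
  9='babb' goto a→10
  10='babba' goto b→11
  11='babbab' goto ·  [P2 ends]
  12='ca' goto ·  [P3 ends]
  13='bd' goto ·  [P4 ends]
  14='a' goto d→15
  15='ad' goto a→16 c→20
  16='ada' goto b→17
  17='adab' goto a→18
  18='adaba' goto a→19
  19='adabaa' goto ·  [P5 ends]
  20='adc' goto ·  [P6 ends]
  21='cb' goto ·  [P7 ends]

BFS fail/out derivation:
  n1('d'): parent n0 fail=0; on 'd' 0 → fail=0;  out ∅∪∅=∅
  n5('c'): parent n0 fail=0; on 'c' 0 → fail=0;  out {1}∪∅={1}
  n6('b'): parent n0 fail=0; on 'b' 0 → fail=0;  out ∅∪∅=∅
  n14('a'): parent n0 fail=0; on 'a' 0 → fail=0;  out ∅∪∅=∅
  n2('db'): parent n1 fail=0; on 'b' 0 → fail=6;  out ∅∪∅=∅
  n7('ba'): parent n6 fail=0; on 'a' 0 → fail=14;  out ∅∪∅=∅
  n12('ca'): parent n5 fail=0; on 'a' 0 → fail=14;  out {3}∪∅={3}
  n13('bd'): parent n6 fail=0; on 'd' 0 → fail=1;  out {4}∪∅={4}
  n15('ad'): parent n14 fail=0; on 'd' 0 → fail=1;  out ∅∪∅=∅
  n21('cb'): parent n5 fail=0; on 'b' 0 → fail=6;  out {7}∪∅={7}
  n3('dbc'): parent n2 fail=6; on 'c' 6→0 → fail=5;  out ∅∪{1}={1}
  n8('bab'): parent n7 fail=14; on 'b' 14→0 → fail=6;  out ∅∪∅=∅
  n16('ada'): parent n15 fail=1; on 'a' 1→0 → fail=14;  out ∅∪∅=∅
  n20('adc'): parent n15 fail=1; on 'c' 1→0 → fail=5;  out {6}∪{1}={1,6}
  n4('dbcb'): parent n3 fail=5; on 'b' 5 → fail=21;  out {0}∪{7}={0,7}
  n9('babb'): parent n8 fail=6; on 'b' 6→0 → fail=6;  out ∅∪∅=∅
  n17('adab'): parent n16 fail=14; on 'b' 14→0 → fail=6;  out ∅∪∅=∅
  n10('babba'): parent n9 fail=6; on 'a' 6 → fail=7;  out ∅∪∅=∅
  n18('adaba'): parent n17 fail=6; on 'a' 6 → fail=7;  out ∅∪∅=∅
  n11('babbab'): parent n10 fail=7; on 'b' 7 → fail=8;  out {2}∪∅={2}
  n19('adabaa'): parent n18 fail=7; on 'a' 7→14→0 → fail=14;  out {5}∪∅={5}

Run:
[0] read 'd'  n0⇒n1
[1] read 'd'  n1⇒n1 ·f
[2] read 'b'  n1⇒n2
[3] read 'c'  n2⇒n3  ** P1@[3:3]
[4] read 'b'  n3⇒n4  ** P0@[1:4],P7@[3:4]
[5] read 'd'  n4⇒n13 ·f  ** P4@[4:5]
[6] read 'a'  n13⇒n14 ·f
[7] read 'd'  n14⇒n15
[8] read 'a'  n15⇒n16
[9] read 'b'  n16⇒n17
[10] read 'a'  n17⇒n18
[11] read 'a'  n18⇒n19  ** P5@[6:11]
[12] read 'a'  n19⇒n14 ·f
[13] read 'b'  n14⇒n6 ·f
[14] read 'd'  n6⇒n13  ** P4@[13:14]
[15] read 'c'  n13⇒n5 ·f  ** P1@[15:15]
[16] read 'a'  n5⇒n12  ** P3@[15:16]
[17] read 'd'  n12⇒n15 ·f
[18] read 'c'  n15⇒n20  ** P1@[18:18],P6@[16:18]
[19] read 'c'  n20⇒n5 ·f  ** P1@[19:19]
[20] read 'b'  n5⇒n21  ** P7@[19:20]
[21] read 'd'  n21⇒n13 ·f  ** P4@[20:21]
[22] read 'b'  n13⇒n2 ·f
[23] read 'c'  n2⇒n3  ** P1@[23:23]
[24] read 'b'  n3⇒n4  ** P0@[21:24],P7@[23:24]
[25] read 'c'  n4⇒n5 ·f  ** P1@[25:25]
[26] read 'b'  n5⇒n21  ** P7@[25:26]
[27] read 'd'  n21⇒n13 ·f  ** P4@[26:27]
[28] read 'd'  n13⇒n1 ·f
[29] read 'd'  n1⇒n1 ·f
[30] read 'b'  n1⇒n2
[31] read 'c'  n2⇒n3  ** P1@[31:31]
[32] read 'b'  n3⇒n4  ** P0@[29:32],P7@[31:32]
[33] read 'c'  n4⇒n5 ·f  ** P1@[33:33]
[34] read 'a'  n5⇒n12  ** P3@[33:34]
[35] read 'a'  n12⇒n14 ·f
[36] read 'd'  n14⇒n15
[37] read 'a'  n15⇒n16
[38] read 'b'  n16⇒n17
[39] read 'a'  n17⇒n18
[40] read 'a'  n18⇒n19  ** P5@[35:40]
[41] read 'b'  n19⇒n6 ·f
[42] read 'a'  n6⇒n7
[43] read 'c'  n7⇒n5 ·f  ** P1@[43:43]
[44] read 'c'  n5⇒n5 ·f  ** P1@[44:44]
[45] read 'c'  n5⇒n5 ·f  ** P1@[45:45]
[46] read 'c'  n5⇒n5 ·f  ** P1@[46:46]
[47] read 'a'  n5⇒n12  ** P3@[46:47]
[48] read 'd'  n12⇒n15 ·f
[49] read 'c'  n15⇒n20  ** P1@[49:49],P6@[47:49]

Result: [[3,1],[4,0],[4,7],[5,4],[11,5],[14,4],[15,1],[16,3],[18,1],[18,6],[19,1],[20,7],[21,4],[23,1],[24,0],[24,7],[25,1],[26,7],[27,4],[31,1],[32,0],[32,7],[33,1],[34,3],[40,5],[43,1],[44,1],[45,1],[46,1],[47,3],[49,1],[49,6]]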